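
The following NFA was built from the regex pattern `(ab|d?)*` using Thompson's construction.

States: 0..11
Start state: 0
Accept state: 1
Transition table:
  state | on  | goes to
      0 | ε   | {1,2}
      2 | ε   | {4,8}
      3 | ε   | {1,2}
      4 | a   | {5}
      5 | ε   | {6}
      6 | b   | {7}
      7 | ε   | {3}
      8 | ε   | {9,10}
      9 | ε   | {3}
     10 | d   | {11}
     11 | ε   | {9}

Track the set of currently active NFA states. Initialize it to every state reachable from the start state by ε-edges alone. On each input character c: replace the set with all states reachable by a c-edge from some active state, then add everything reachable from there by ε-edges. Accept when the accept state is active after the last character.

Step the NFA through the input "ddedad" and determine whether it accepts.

Answer: REJECT

Steps:
S₀ = ε-closure({0}) = {0,1,2,3,4,8,9,10}
'd' @ 1: {1,2,3,4,8,9,10,11}  ✓accept
'd' @ 2: {1,2,3,4,8,9,10,11}  ✓accept
'e' @ 3: {}  — no active states
rest 'dad' ignored (set empty)
end set {} — state 1 not in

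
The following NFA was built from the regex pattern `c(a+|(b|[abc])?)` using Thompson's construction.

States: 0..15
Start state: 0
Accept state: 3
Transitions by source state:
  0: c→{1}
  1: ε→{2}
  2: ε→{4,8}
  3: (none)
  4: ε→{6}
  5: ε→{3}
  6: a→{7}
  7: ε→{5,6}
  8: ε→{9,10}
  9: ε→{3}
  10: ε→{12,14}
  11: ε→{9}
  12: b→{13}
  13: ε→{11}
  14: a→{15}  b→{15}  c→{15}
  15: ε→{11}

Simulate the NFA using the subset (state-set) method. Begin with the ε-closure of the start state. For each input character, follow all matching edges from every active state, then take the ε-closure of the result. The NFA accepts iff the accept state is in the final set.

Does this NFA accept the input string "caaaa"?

Answer: ACCEPT

Steps:
S₀ = ε-closure({0}) = {0}
'c' @ 1: {1,2,3,4,6,8,9,10,12,14}  (accept∈set)
'a' @ 2: {3,5,6,7,9,11,15}  (accept∈set)
'a' @ 3: {3,5,6,7}  (accept∈set)
'a' @ 4: {3,5,6,7}  (accept∈set)
'a' @ 5: {3,5,6,7}  (accept∈set)
end set {3,5,6,7} — state 3 in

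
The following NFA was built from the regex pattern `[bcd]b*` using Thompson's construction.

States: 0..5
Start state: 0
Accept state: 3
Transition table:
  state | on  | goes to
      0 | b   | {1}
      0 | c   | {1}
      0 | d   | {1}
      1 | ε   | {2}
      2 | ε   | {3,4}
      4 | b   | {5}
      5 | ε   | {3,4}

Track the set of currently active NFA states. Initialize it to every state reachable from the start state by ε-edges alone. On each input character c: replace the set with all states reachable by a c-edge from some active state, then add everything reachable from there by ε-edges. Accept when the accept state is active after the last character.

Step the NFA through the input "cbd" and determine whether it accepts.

Answer: REJECT

Steps:
S₀ = ε-closure({0}) = {0}
'c' @ 1: {1,2,3,4}  [accepting]
'b' @ 2: {3,4,5}  [accepting]
'd' @ 3: {}  — state set empty
final: {}; accept 3 not in set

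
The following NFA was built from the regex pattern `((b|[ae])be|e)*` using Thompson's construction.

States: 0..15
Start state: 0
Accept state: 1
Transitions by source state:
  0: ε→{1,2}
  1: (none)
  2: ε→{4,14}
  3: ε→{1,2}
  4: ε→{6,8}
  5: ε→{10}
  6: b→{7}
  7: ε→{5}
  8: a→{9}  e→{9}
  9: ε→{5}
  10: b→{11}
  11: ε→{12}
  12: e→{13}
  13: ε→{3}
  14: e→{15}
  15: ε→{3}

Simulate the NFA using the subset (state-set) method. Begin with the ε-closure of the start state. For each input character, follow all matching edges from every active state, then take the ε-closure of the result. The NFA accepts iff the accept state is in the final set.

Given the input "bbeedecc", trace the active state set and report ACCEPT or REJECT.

initial (ε-close {0}): {0,1,2,4,6,8,14}
'b' @ 1: {5,7,10}
'b' @ 2: {11,12}
'e' @ 3: {1,2,3,4,6,8,13,14}  [accepting]
'e' @ 4: {1,2,3,4,5,6,8,9,10,14,15}  [accepting]
'd' @ 5: {}  — state set empty
rest 'ecc' ignored (set empty)
end set {} — state 1 not in

Answer: REJECT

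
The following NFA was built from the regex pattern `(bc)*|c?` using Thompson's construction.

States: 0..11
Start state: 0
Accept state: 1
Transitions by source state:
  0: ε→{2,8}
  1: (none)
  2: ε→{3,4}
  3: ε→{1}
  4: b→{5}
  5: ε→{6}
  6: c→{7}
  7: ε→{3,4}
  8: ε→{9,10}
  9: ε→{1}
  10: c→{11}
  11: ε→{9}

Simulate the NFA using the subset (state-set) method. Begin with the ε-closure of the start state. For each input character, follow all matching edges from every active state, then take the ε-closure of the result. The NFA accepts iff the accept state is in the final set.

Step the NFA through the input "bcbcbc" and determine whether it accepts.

S₀ = ε-closure({0}) = {0,1,2,3,4,8,9,10}
'b' @ 1: {5,6}
'c' @ 2: {1,3,4,7}  ✓accept
'b' @ 3: {5,6}
'c' @ 4: {1,3,4,7}  ✓accept
'b' @ 5: {5,6}
'c' @ 6: {1,3,4,7}  ✓accept
end set {1,3,4,7} — state 1 in

Answer: ACCEPT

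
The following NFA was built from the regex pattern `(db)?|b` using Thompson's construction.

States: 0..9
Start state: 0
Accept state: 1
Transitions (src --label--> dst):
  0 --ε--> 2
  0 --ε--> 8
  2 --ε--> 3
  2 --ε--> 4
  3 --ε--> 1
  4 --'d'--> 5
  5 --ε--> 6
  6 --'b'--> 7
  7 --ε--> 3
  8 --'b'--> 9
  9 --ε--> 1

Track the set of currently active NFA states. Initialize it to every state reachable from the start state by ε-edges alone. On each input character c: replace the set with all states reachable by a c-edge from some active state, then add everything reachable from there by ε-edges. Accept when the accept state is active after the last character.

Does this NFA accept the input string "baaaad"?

S₀ = ε-closure({0}) = {0,1,2,3,4,8}
'b' @ 1: {1,9}  [accepting]
'a' @ 2: {}  — dead — no transitions
rest 'aaad' ignored (set empty)
final: {}; accept 1 not in set

Answer: REJECT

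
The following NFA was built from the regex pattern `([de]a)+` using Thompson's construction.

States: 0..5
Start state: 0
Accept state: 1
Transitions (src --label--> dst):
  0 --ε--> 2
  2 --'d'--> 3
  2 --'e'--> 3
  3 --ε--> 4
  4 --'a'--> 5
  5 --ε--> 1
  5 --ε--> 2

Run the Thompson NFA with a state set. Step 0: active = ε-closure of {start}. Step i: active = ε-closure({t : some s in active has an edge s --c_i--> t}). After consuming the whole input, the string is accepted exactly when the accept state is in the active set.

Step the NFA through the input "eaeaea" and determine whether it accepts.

Answer: ACCEPT

Steps:
start: ε-closure({0}) = {0,2}
'e' @ 1: {3,4}
'a' @ 2: {1,2,5}  ✓accept
'e' @ 3: {3,4}
'a' @ 4: {1,2,5}  ✓accept
'e' @ 5: {3,4}
'a' @ 6: {1,2,5}  ✓accept
after full input: {1,2,5}  (accept=1 in)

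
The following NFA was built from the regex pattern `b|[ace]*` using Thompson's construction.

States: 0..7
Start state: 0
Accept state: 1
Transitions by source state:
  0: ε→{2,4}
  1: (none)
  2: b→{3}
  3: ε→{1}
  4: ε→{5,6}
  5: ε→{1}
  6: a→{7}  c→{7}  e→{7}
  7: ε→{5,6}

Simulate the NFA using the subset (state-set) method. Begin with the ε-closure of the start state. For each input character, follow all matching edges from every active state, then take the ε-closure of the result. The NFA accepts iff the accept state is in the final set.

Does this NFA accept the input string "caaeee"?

start: ε-closure({0}) = {0,1,2,4,5,6}
'c' @ 1: {1,5,6,7}  ✓accept
'a' @ 2: {1,5,6,7}  ✓accept
'a' @ 3: {1,5,6,7}  ✓accept
'e' @ 4: {1,5,6,7}  ✓accept
'e' @ 5: {1,5,6,7}  ✓accept
'e' @ 6: {1,5,6,7}  ✓accept
end set {1,5,6,7} — state 1 in

Answer: ACCEPT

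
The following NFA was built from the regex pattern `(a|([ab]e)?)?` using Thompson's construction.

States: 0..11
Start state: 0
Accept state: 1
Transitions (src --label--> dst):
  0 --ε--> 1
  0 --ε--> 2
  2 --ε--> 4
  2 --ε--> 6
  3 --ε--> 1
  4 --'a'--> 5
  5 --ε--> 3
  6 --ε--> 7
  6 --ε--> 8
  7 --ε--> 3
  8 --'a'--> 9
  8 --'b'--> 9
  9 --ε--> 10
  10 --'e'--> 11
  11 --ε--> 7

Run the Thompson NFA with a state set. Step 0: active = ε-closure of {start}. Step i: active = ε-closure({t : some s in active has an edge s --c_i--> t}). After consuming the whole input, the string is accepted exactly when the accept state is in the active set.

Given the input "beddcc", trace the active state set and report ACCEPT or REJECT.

Answer: REJECT

Trace:
S₀ = ε-closure({0}) = {0,1,2,3,4,6,7,8}
'b' @ 1: {9,10}
'e' @ 2: {1,3,7,11}  ✓accept
'd' @ 3: {}  — state set empty
rest 'dcc' ignored (set empty)
end set {} — state 1 not in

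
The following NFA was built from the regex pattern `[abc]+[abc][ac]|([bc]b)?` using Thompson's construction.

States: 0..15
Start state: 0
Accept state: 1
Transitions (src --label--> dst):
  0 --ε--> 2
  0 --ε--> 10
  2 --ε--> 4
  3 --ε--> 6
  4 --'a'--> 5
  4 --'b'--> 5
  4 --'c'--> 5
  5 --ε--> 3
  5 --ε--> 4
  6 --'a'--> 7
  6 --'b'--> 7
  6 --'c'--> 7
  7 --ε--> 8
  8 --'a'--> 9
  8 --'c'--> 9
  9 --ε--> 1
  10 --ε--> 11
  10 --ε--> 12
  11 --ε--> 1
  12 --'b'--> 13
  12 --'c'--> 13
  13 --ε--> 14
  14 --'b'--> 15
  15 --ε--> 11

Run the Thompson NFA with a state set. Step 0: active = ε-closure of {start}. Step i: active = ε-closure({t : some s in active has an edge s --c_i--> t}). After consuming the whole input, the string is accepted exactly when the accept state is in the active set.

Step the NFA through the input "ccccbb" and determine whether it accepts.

S₀ = ε-closure({0}) = {0,1,2,4,10,11,12}
'c' @ 1: {3,4,5,6,13,14}
'c' @ 2: {3,4,5,6,7,8}
'c' @ 3: {1,3,4,5,6,7,8,9}  [accepting]
'c' @ 4: {1,3,4,5,6,7,8,9}  [accepting]
'b' @ 5: {3,4,5,6,7,8}
'b' @ 6: {3,4,5,6,7,8}
final: {3,4,5,6,7,8}; accept 1 not in set

Answer: REJECT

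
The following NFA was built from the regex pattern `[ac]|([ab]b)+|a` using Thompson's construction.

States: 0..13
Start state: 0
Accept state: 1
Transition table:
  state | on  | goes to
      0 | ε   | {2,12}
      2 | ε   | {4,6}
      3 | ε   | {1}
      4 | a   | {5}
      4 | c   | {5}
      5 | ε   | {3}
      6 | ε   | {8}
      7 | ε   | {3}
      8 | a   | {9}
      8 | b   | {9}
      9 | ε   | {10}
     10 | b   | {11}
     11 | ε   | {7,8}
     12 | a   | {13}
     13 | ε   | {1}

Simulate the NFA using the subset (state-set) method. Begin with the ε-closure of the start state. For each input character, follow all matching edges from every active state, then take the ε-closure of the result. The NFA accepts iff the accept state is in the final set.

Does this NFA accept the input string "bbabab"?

Answer: ACCEPT

Steps:
initial (ε-close {0}): {0,2,4,6,8,12}
'b' @ 1: {9,10}
'b' @ 2: {1,3,7,8,11}  [accepting]
'a' @ 3: {9,10}
'b' @ 4: {1,3,7,8,11}  [accepting]
'a' @ 5: {9,10}
'b' @ 6: {1,3,7,8,11}  [accepting]
end set {1,3,7,8,11} — state 1 in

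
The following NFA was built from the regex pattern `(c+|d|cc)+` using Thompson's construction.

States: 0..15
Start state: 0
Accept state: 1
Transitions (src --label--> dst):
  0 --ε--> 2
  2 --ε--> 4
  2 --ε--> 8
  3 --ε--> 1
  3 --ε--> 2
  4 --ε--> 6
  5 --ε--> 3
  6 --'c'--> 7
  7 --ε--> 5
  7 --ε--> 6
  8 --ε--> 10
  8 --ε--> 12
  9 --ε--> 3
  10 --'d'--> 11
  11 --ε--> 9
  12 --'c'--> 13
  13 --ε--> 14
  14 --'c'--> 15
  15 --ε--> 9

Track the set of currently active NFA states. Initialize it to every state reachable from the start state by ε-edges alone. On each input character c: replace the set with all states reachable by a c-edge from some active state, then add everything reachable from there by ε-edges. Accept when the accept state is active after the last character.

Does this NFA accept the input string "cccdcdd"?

Answer: ACCEPT

Trace:
S₀ = ε-closure({0}) = {0,2,4,6,8,10,12}
'c' @ 1: {1,2,3,4,5,6,7,8,10,12,13,14}  ✓accept
'c' @ 2: {1,2,3,4,5,6,7,8,9,10,12,13,14,15}  ✓accept
'c' @ 3: {1,2,3,4,5,6,7,8,9,10,12,13,14,15}  ✓accept
'd' @ 4: {1,2,3,4,6,8,9,10,11,12}  ✓accept
'c' @ 5: {1,2,3,4,5,6,7,8,10,12,13,14}  ✓accept
'd' @ 6: {1,2,3,4,6,8,9,10,11,12}  ✓accept
'd' @ 7: {1,2,3,4,6,8,9,10,11,12}  ✓accept
end set {1,2,3,4,6,8,9,10,11,12} — state 1 in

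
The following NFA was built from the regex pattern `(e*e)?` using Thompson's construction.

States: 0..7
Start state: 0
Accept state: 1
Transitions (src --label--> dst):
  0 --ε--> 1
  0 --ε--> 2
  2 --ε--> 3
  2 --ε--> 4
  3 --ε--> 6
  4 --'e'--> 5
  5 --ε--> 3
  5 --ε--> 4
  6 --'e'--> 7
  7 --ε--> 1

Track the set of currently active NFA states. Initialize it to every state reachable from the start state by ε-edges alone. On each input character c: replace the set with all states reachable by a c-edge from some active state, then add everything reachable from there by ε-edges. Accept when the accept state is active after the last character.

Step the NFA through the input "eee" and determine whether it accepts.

start: ε-closure({0}) = {0,1,2,3,4,6}
'e' @ 1: {1,3,4,5,6,7}  [accepting]
'e' @ 2: {1,3,4,5,6,7}  [accepting]
'e' @ 3: {1,3,4,5,6,7}  [accepting]
end set {1,3,4,5,6,7} — state 1 in

Answer: ACCEPT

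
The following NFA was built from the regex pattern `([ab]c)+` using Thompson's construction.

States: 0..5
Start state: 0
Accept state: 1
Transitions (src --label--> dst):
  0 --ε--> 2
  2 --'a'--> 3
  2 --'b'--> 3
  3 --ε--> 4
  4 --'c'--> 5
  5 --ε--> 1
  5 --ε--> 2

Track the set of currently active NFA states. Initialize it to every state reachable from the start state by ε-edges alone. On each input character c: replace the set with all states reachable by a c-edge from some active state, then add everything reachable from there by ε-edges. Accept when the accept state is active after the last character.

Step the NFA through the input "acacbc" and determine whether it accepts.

initial (ε-close {0}): {0,2}
'a' @ 1: {3,4}
'c' @ 2: {1,2,5}  [accepting]
'a' @ 3: {3,4}
'c' @ 4: {1,2,5}  [accepting]
'b' @ 5: {3,4}
'c' @ 6: {1,2,5}  [accepting]
final: {1,2,5}; accept 1 in set

Answer: ACCEPT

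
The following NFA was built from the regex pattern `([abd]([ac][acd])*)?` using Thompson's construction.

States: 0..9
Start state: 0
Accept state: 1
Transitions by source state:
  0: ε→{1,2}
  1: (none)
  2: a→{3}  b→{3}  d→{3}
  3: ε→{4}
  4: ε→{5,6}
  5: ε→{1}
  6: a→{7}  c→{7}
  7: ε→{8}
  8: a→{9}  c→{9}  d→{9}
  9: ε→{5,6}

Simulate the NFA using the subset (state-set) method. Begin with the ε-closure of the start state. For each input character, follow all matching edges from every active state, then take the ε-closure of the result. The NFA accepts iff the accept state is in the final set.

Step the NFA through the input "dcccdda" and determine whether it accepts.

start: ε-closure({0}) = {0,1,2}
'd' @ 1: {1,3,4,5,6}  ✓accept
'c' @ 2: {7,8}
'c' @ 3: {1,5,6,9}  ✓accept
'c' @ 4: {7,8}
'd' @ 5: {1,5,6,9}  ✓accept
'd' @ 6: {}  — no active states
rest 'a' ignored (set empty)
final: {}; accept 1 not in set

Answer: REJECT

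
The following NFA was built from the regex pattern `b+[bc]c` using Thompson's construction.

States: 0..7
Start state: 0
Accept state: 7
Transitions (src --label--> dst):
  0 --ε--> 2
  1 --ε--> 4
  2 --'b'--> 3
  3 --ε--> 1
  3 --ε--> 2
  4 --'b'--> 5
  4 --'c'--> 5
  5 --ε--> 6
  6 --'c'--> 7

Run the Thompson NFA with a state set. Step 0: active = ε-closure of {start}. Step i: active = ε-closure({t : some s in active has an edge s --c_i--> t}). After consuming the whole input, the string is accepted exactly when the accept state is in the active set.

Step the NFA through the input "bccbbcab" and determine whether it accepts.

S₀ = ε-closure({0}) = {0,2}
'b' @ 1: {1,2,3,4}
'c' @ 2: {5,6}
'c' @ 3: {7}  [accepting]
'b' @ 4: {}  — dead — no transitions
rest 'bcab' ignored (set empty)
end set {} — state 7 not in

Answer: REJECT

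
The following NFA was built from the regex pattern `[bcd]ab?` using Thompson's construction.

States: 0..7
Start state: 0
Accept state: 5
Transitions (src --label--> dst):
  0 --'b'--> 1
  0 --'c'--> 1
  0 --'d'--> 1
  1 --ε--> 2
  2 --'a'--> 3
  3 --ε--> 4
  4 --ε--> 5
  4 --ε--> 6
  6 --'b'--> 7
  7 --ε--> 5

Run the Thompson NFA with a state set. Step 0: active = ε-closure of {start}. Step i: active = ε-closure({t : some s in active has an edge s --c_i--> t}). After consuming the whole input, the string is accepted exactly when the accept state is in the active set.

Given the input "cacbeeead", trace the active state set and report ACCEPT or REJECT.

Answer: REJECT

Derivation:
S₀ = ε-closure({0}) = {0}
'c' @ 1: {1,2}
'a' @ 2: {3,4,5,6}  [accepting]
'c' @ 3: {}  — dead — no transitions
rest 'beeead' ignored (set empty)
end set {} — state 5 not in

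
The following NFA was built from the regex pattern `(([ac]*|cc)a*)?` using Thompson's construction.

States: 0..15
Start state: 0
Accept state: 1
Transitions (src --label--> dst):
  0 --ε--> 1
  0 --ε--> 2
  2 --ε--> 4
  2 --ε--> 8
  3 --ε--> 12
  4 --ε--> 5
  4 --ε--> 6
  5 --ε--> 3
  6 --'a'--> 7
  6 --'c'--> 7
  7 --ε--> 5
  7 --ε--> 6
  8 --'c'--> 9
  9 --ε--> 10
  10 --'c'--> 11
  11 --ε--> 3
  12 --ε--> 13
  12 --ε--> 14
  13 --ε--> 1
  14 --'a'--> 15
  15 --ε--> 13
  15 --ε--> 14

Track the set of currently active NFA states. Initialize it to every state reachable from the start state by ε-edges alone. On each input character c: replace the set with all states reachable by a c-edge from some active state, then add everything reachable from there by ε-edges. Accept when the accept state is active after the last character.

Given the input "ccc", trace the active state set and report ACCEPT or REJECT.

Answer: ACCEPT

Steps:
S₀ = ε-closure({0}) = {0,1,2,3,4,5,6,8,12,13,14}
'c' @ 1: {1,3,5,6,7,9,10,12,13,14}  (accept∈set)
'c' @ 2: {1,3,5,6,7,11,12,13,14}  (accept∈set)
'c' @ 3: {1,3,5,6,7,12,13,14}  (accept∈set)
end set {1,3,5,6,7,12,13,14} — state 1 in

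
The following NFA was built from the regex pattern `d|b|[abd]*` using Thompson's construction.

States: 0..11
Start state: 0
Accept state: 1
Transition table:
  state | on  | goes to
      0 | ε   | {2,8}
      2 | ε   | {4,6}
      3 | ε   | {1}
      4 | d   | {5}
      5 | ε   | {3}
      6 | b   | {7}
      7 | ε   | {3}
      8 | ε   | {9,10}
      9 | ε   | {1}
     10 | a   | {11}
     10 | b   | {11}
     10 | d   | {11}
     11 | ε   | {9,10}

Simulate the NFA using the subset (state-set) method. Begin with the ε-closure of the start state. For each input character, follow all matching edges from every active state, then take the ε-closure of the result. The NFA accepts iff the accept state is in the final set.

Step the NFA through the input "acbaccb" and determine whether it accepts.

Answer: REJECT

Steps:
S₀ = ε-closure({0}) = {0,1,2,4,6,8,9,10}
'a' @ 1: {1,9,10,11}  [accepting]
'c' @ 2: {}  — no active states
rest 'baccb' ignored (set empty)
after full input: {}  (accept=1 not in)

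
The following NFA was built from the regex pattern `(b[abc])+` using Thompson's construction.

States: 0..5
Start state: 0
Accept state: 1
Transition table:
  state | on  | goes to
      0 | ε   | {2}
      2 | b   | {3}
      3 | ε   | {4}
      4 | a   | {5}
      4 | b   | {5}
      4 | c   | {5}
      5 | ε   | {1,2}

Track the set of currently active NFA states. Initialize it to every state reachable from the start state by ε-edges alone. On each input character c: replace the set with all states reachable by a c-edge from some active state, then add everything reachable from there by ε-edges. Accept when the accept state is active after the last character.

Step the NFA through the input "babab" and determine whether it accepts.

Answer: REJECT

Steps:
S₀ = ε-closure({0}) = {0,2}
'b' @ 1: {3,4}
'a' @ 2: {1,2,5}  ✓accept
'b' @ 3: {3,4}
'a' @ 4: {1,2,5}  ✓accept
'b' @ 5: {3,4}
final: {3,4}; accept 1 not in set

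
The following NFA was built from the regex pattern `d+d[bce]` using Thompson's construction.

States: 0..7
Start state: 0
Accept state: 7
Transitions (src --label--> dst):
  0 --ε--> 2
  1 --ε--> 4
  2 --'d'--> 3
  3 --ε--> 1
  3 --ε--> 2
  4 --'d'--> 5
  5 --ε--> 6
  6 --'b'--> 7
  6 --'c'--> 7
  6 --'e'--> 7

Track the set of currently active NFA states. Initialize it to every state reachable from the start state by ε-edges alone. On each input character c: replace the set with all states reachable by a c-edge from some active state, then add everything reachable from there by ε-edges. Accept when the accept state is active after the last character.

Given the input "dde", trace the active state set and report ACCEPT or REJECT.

start: ε-closure({0}) = {0,2}
'd' @ 1: {1,2,3,4}
'd' @ 2: {1,2,3,4,5,6}
'e' @ 3: {7}  [accepting]
final: {7}; accept 7 in set

Answer: ACCEPT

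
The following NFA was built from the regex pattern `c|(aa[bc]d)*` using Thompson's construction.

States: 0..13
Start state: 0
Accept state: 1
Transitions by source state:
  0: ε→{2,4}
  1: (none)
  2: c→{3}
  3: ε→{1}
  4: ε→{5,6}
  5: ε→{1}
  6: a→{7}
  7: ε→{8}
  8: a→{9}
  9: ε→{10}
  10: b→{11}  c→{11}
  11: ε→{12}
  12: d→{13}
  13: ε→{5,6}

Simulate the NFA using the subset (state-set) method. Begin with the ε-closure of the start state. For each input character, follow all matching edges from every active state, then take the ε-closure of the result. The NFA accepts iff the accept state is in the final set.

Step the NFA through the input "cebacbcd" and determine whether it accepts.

start: ε-closure({0}) = {0,1,2,4,5,6}
'c' @ 1: {1,3}  [accepting]
'e' @ 2: {}  — no active states
rest 'bacbcd' ignored (set empty)
final: {}; accept 1 not in set

Answer: REJECT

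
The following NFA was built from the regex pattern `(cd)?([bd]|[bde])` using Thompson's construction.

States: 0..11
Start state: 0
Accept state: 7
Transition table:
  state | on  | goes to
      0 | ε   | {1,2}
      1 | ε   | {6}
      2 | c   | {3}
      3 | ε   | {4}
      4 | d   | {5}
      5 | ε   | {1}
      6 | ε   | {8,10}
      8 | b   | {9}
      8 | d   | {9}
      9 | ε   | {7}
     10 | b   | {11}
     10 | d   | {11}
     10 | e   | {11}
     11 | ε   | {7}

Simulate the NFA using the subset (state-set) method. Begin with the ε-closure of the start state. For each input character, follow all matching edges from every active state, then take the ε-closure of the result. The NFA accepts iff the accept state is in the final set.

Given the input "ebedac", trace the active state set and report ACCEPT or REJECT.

Answer: REJECT

Derivation:
initial (ε-close {0}): {0,1,2,6,8,10}
'e' @ 1: {7,11}  [accepting]
'b' @ 2: {}  — dead — no transitions
rest 'edac' ignored (set empty)
after full input: {}  (accept=7 not in)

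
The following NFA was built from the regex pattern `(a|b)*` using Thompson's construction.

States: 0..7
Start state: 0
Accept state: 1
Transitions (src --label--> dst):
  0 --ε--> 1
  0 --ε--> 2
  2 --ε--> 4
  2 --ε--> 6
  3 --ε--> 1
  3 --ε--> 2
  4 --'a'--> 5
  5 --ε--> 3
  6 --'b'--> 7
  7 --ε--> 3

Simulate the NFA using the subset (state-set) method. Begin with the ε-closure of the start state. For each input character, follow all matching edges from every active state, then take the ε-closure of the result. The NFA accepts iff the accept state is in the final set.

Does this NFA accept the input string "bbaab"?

start: ε-closure({0}) = {0,1,2,4,6}
'b' @ 1: {1,2,3,4,6,7}  (accept∈set)
'b' @ 2: {1,2,3,4,6,7}  (accept∈set)
'a' @ 3: {1,2,3,4,5,6}  (accept∈set)
'a' @ 4: {1,2,3,4,5,6}  (accept∈set)
'b' @ 5: {1,2,3,4,6,7}  (accept∈set)
final: {1,2,3,4,6,7}; accept 1 in set

Answer: ACCEPT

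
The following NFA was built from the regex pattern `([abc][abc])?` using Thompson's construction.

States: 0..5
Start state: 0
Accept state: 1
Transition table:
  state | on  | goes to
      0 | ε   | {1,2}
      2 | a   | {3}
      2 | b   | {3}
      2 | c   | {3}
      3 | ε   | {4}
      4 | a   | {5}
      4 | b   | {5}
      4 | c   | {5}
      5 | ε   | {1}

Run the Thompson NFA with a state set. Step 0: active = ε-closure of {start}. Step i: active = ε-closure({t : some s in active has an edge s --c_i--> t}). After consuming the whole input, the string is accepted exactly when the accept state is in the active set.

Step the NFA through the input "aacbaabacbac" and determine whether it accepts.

Answer: REJECT

Trace:
initial (ε-close {0}): {0,1,2}
'a' @ 1: {3,4}
'a' @ 2: {1,5}  [accepting]
'c' @ 3: {}  — no active states
rest 'baabacbac' ignored (set empty)
after full input: {}  (accept=1 not in)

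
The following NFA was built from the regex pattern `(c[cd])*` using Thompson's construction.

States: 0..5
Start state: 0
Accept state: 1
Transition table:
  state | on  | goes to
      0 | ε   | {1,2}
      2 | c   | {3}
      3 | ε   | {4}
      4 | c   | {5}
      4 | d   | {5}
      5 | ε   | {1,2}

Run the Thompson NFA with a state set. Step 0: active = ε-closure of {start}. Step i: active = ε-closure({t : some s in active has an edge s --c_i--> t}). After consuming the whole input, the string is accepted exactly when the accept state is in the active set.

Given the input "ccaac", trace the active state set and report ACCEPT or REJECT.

S₀ = ε-closure({0}) = {0,1,2}
'c' @ 1: {3,4}
'c' @ 2: {1,2,5}  [accepting]
'a' @ 3: {}  — state set empty
rest 'ac' ignored (set empty)
end set {} — state 1 not in

Answer: REJECT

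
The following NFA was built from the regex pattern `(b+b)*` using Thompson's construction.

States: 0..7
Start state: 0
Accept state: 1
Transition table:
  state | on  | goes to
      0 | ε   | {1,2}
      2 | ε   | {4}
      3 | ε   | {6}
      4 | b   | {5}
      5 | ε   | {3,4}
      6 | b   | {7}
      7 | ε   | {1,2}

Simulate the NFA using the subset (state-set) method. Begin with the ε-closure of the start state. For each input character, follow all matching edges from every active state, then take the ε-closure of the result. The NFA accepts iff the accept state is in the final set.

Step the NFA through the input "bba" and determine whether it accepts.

Answer: REJECT

Derivation:
S₀ = ε-closure({0}) = {0,1,2,4}
'b' @ 1: {3,4,5,6}
'b' @ 2: {1,2,3,4,5,6,7}  [accepting]
'a' @ 3: {}  — no active states
after full input: {}  (accept=1 not in)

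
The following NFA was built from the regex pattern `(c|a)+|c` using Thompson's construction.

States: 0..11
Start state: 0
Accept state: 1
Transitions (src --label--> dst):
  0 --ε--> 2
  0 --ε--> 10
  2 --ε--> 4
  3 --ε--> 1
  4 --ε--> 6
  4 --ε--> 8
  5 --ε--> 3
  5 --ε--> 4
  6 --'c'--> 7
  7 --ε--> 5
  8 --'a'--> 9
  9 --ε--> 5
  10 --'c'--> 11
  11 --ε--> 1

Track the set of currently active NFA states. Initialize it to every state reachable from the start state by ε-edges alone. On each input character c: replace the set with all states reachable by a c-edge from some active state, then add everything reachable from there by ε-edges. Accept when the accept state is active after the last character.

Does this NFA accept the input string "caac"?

Answer: ACCEPT

Derivation:
initial (ε-close {0}): {0,2,4,6,8,10}
'c' @ 1: {1,3,4,5,6,7,8,11}  [accepting]
'a' @ 2: {1,3,4,5,6,8,9}  [accepting]
'a' @ 3: {1,3,4,5,6,8,9}  [accepting]
'c' @ 4: {1,3,4,5,6,7,8}  [accepting]
end set {1,3,4,5,6,7,8} — state 1 in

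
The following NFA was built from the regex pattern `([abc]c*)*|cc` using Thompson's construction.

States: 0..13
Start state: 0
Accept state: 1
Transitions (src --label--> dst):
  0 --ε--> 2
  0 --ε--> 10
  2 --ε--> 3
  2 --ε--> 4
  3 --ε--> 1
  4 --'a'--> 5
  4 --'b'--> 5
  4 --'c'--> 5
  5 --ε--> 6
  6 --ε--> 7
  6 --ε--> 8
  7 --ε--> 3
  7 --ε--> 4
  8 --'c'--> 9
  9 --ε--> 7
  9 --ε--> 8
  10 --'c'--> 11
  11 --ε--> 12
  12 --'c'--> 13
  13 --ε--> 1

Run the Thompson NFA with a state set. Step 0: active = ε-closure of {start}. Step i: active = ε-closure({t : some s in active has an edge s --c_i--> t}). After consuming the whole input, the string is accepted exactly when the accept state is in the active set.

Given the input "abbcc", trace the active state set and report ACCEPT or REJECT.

Answer: ACCEPT

Trace:
start: ε-closure({0}) = {0,1,2,3,4,10}
'a' @ 1: {1,3,4,5,6,7,8}  (accept∈set)
'b' @ 2: {1,3,4,5,6,7,8}  (accept∈set)
'b' @ 3: {1,3,4,5,6,7,8}  (accept∈set)
'c' @ 4: {1,3,4,5,6,7,8,9}  (accept∈set)
'c' @ 5: {1,3,4,5,6,7,8,9}  (accept∈set)
final: {1,3,4,5,6,7,8,9}; accept 1 in set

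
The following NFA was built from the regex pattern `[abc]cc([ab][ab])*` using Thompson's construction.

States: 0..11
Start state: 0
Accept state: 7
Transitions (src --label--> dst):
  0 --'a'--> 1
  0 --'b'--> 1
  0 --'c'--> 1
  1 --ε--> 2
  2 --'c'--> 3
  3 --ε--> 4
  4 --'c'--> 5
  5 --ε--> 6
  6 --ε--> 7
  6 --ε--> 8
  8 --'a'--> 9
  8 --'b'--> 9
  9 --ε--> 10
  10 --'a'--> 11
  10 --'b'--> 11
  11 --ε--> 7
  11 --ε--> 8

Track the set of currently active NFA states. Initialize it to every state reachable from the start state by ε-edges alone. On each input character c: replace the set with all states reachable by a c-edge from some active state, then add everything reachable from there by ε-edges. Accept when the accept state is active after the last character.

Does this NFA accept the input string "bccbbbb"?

S₀ = ε-closure({0}) = {0}
'b' @ 1: {1,2}
'c' @ 2: {3,4}
'c' @ 3: {5,6,7,8}  (accept∈set)
'b' @ 4: {9,10}
'b' @ 5: {7,8,11}  (accept∈set)
'b' @ 6: {9,10}
'b' @ 7: {7,8,11}  (accept∈set)
end set {7,8,11} — state 7 in

Answer: ACCEPT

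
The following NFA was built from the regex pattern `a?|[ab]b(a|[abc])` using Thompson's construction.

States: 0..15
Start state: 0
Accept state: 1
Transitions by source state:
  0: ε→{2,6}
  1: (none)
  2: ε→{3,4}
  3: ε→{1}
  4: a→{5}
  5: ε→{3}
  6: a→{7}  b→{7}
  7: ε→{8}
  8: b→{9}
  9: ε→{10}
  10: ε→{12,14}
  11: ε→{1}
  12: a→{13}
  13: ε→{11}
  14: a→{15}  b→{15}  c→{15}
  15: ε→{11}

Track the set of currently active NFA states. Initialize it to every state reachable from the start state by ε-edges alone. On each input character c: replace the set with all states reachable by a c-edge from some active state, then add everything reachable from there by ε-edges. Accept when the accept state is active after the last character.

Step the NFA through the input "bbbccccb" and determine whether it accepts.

initial (ε-close {0}): {0,1,2,3,4,6}
'b' @ 1: {7,8}
'b' @ 2: {9,10,12,14}
'b' @ 3: {1,11,15}  ✓accept
'c' @ 4: {}  — no active states
rest 'cccb' ignored (set empty)
end set {} — state 1 not in

Answer: REJECT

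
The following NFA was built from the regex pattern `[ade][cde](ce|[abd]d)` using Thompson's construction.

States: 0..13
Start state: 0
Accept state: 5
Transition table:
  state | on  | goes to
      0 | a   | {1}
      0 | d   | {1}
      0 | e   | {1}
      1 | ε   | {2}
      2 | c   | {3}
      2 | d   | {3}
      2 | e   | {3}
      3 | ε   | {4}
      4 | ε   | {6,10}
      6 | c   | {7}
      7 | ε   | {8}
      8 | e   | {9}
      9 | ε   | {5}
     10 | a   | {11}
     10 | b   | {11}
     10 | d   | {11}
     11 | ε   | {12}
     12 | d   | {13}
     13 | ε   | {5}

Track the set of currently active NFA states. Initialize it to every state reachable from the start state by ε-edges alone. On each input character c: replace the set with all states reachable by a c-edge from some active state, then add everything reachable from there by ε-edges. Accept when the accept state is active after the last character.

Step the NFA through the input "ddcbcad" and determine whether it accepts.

Answer: REJECT

Derivation:
S₀ = ε-closure({0}) = {0}
'd' @ 1: {1,2}
'd' @ 2: {3,4,6,10}
'c' @ 3: {7,8}
'b' @ 4: {}  — no active states
rest 'cad' ignored (set empty)
end set {} — state 5 not in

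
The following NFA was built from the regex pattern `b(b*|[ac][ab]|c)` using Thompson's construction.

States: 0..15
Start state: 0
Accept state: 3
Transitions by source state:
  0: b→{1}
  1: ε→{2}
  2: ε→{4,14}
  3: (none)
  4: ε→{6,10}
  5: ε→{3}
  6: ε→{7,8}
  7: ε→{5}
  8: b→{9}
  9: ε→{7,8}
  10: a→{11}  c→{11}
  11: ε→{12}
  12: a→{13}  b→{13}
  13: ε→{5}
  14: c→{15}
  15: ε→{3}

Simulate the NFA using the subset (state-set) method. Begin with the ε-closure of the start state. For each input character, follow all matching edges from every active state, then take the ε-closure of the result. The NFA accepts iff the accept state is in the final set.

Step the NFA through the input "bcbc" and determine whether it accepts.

start: ε-closure({0}) = {0}
'b' @ 1: {1,2,3,4,5,6,7,8,10,14}  [accepting]
'c' @ 2: {3,11,12,15}  [accepting]
'b' @ 3: {3,5,13}  [accepting]
'c' @ 4: {}  — dead — no transitions
after full input: {}  (accept=3 not in)

Answer: REJECT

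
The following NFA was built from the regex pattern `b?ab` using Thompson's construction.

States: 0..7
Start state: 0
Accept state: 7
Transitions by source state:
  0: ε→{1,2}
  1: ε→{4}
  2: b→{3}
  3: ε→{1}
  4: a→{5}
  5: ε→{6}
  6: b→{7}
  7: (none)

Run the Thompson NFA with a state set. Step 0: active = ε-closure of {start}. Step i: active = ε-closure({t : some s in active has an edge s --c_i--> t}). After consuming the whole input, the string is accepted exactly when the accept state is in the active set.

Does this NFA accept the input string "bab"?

Answer: ACCEPT

Derivation:
start: ε-closure({0}) = {0,1,2,4}
'b' @ 1: {1,3,4}
'a' @ 2: {5,6}
'b' @ 3: {7}  (accept∈set)
after full input: {7}  (accept=7 in)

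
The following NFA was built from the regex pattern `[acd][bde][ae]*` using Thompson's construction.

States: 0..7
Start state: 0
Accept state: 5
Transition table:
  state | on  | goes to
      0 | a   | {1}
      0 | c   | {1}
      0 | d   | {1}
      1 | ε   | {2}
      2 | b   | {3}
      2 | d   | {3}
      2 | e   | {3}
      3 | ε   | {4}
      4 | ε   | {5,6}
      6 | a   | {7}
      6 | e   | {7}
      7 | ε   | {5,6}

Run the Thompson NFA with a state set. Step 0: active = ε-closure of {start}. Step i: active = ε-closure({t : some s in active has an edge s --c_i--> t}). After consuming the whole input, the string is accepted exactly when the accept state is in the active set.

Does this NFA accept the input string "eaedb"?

S₀ = ε-closure({0}) = {0}
'e' @ 1: {}  — state set empty
rest 'aedb' ignored (set empty)
after full input: {}  (accept=5 not in)

Answer: REJECT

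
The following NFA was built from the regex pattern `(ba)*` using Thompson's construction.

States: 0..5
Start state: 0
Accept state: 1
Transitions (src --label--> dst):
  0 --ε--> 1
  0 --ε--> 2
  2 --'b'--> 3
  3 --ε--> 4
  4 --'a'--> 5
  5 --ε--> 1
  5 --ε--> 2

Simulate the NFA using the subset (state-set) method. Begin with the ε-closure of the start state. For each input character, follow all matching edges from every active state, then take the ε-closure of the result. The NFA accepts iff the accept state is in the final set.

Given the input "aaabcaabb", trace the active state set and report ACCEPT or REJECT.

S₀ = ε-closure({0}) = {0,1,2}
'a' @ 1: {}  — dead — no transitions
rest 'aabcaabb' ignored (set empty)
end set {} — state 1 not in

Answer: REJECT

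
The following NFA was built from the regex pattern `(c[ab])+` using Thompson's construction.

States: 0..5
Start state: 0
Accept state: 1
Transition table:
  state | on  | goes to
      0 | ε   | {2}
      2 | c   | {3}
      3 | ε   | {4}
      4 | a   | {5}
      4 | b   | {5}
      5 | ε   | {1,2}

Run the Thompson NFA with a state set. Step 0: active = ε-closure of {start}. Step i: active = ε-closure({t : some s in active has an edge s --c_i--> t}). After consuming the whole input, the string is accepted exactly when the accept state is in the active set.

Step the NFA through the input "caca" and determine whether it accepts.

Answer: ACCEPT

Trace:
start: ε-closure({0}) = {0,2}
'c' @ 1: {3,4}
'a' @ 2: {1,2,5}  (accept∈set)
'c' @ 3: {3,4}
'a' @ 4: {1,2,5}  (accept∈set)
end set {1,2,5} — state 1 in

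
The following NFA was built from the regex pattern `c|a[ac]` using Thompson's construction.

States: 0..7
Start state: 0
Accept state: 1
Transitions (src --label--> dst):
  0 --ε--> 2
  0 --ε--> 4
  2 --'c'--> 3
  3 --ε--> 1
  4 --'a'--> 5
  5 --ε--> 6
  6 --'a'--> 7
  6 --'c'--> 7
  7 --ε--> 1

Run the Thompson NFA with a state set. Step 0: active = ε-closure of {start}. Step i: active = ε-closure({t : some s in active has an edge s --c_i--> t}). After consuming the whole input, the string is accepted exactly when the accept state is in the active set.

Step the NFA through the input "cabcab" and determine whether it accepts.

start: ε-closure({0}) = {0,2,4}
'c' @ 1: {1,3}  ✓accept
'a' @ 2: {}  — dead — no transitions
rest 'bcab' ignored (set empty)
end set {} — state 1 not in

Answer: REJECT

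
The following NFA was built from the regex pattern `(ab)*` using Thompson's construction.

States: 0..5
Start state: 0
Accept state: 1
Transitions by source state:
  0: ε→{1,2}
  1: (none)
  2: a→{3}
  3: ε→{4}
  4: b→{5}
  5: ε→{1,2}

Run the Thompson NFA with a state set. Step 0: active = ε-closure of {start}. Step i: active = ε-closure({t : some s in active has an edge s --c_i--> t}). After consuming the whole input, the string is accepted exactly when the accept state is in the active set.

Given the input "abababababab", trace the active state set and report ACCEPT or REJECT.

Answer: ACCEPT

Steps:
S₀ = ε-closure({0}) = {0,1,2}
'a' @ 1: {3,4}
'b' @ 2: {1,2,5}  [accepting]
'a' @ 3: {3,4}
'b' @ 4: {1,2,5}  [accepting]
'a' @ 5: {3,4}
'b' @ 6: {1,2,5}  [accepting]
'a' @ 7: {3,4}
'b' @ 8: {1,2,5}  [accepting]
'a' @ 9: {3,4}
'b' @ 10: {1,2,5}  [accepting]
'a' @ 11: {3,4}
'b' @ 12: {1,2,5}  [accepting]
final: {1,2,5}; accept 1 in set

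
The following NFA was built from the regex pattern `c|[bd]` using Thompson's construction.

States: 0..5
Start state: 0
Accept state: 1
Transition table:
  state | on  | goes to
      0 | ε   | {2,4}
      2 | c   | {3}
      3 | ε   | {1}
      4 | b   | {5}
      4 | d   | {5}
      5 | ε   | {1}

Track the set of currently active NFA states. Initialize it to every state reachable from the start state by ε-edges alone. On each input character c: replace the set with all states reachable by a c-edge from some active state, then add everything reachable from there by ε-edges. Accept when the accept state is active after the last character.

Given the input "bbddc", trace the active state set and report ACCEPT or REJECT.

start: ε-closure({0}) = {0,2,4}
'b' @ 1: {1,5}  ✓accept
'b' @ 2: {}  — dead — no transitions
rest 'ddc' ignored (set empty)
after full input: {}  (accept=1 not in)

Answer: REJECT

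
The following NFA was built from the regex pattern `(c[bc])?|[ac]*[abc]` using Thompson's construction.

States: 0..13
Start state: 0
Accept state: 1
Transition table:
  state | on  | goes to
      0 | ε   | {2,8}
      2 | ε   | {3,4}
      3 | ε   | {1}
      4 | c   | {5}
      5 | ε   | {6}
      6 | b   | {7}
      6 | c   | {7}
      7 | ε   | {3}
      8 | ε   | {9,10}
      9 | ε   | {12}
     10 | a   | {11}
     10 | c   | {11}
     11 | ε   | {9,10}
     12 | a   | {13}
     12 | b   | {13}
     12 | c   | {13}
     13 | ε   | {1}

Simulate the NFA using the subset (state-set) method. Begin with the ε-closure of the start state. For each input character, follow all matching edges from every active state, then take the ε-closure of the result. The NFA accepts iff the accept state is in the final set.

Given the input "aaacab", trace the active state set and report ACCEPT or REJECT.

S₀ = ε-closure({0}) = {0,1,2,3,4,8,9,10,12}
'a' @ 1: {1,9,10,11,12,13}  [accepting]
'a' @ 2: {1,9,10,11,12,13}  [accepting]
'a' @ 3: {1,9,10,11,12,13}  [accepting]
'c' @ 4: {1,9,10,11,12,13}  [accepting]
'a' @ 5: {1,9,10,11,12,13}  [accepting]
'b' @ 6: {1,13}  [accepting]
final: {1,13}; accept 1 in set

Answer: ACCEPT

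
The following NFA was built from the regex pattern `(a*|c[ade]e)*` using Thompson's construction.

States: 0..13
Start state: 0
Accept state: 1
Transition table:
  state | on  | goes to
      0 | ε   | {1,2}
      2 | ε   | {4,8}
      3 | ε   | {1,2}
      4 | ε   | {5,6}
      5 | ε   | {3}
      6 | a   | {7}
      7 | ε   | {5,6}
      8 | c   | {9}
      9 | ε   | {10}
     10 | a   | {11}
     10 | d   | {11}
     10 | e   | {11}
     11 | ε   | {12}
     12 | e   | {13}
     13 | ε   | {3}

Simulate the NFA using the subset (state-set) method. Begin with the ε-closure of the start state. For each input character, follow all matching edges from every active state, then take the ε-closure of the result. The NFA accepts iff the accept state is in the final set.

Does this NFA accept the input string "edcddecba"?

Answer: REJECT

Trace:
start: ε-closure({0}) = {0,1,2,3,4,5,6,8}
'e' @ 1: {}  — dead — no transitions
rest 'dcddecba' ignored (set empty)
after full input: {}  (accept=1 not in)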